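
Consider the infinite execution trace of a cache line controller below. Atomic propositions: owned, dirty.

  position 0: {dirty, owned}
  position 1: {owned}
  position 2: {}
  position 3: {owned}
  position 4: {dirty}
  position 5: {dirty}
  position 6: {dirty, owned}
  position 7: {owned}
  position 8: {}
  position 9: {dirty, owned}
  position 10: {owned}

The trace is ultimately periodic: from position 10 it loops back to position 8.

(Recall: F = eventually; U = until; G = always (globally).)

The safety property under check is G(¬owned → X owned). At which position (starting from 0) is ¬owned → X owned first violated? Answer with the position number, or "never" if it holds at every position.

4

Check ¬owned → X owned at each position in order: 0 ✓, 1 ✓, 2 ✓, 3 ✓.
At position 4 the labels are {dirty} and the next position 5 has {dirty}, so ¬owned → X owned is false there. This is the first violation.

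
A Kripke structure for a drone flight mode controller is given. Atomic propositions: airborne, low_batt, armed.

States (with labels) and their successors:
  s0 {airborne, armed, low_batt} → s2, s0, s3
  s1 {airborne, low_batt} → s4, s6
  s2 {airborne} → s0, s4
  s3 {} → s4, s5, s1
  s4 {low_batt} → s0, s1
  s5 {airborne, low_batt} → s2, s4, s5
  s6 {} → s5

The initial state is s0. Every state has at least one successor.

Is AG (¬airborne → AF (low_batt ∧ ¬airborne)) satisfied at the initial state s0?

Does not hold

States satisfying ¬airborne → AF (low_batt ∧ ¬airborne): {s0, s1, s2, s4, s5}.
States satisfying AG (¬airborne → AF (low_batt ∧ ¬airborne)): ∅.
s3 is reachable from s0 and violates ¬airborne → AF (low_batt ∧ ¬airborne), so AG fails at s0.
s0 ∉ Sat(AG (¬airborne → AF (low_batt ∧ ¬airborne))).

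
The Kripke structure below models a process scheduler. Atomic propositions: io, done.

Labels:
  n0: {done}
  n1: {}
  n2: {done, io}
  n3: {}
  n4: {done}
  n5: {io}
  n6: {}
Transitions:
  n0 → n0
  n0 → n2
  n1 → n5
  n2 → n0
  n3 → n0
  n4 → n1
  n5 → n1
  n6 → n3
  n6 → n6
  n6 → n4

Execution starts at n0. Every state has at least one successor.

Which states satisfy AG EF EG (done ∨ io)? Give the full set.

States satisfying EF EG (done ∨ io): {n0, n2, n3, n6}.
States satisfying AG EF EG (done ∨ io): {n0, n2, n3}.

{n0, n2, n3}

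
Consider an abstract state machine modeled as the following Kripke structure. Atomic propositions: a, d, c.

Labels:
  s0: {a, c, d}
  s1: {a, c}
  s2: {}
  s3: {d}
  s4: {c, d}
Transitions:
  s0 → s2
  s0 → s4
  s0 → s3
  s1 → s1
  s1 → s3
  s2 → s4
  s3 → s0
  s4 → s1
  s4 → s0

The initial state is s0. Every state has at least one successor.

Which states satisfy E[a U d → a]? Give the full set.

States satisfying a: {s0, s1}.
States satisfying d → a: {s0, s1, s2}.
States satisfying E[a U d → a]: {s0, s1, s2}.

{s0, s1, s2}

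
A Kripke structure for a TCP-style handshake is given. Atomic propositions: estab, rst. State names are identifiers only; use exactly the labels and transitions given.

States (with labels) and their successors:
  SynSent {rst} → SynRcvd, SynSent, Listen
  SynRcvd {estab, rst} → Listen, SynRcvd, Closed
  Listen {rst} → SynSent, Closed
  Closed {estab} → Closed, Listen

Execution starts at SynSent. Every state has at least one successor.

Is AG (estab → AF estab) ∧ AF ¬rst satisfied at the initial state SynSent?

No

States satisfying estab → AF estab: {SynSent, SynRcvd, Listen, Closed}.
States satisfying AG (estab → AF estab): {SynSent, SynRcvd, Listen, Closed}.
States satisfying ¬rst: {Closed}.
States satisfying AF ¬rst: {Closed}.
States satisfying AG (estab → AF estab) ∧ AF ¬rst: {Closed}.
SynSent ∉ Sat(AG (estab → AF estab) ∧ AF ¬rst).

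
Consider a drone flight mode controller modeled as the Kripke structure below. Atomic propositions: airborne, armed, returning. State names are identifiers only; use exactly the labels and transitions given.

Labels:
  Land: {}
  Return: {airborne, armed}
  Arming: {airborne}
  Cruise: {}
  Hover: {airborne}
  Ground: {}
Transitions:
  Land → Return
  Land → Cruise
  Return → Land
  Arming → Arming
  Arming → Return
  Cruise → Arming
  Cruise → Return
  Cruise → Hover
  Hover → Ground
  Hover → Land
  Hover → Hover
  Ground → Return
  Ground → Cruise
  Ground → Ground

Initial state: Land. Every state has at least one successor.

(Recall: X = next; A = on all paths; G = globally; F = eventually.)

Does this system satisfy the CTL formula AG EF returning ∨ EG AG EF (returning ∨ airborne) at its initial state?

Holds

States satisfying EF returning: ∅.
States satisfying AG EF returning: ∅.
States satisfying AG EF (returning ∨ airborne): {Land, Return, Arming, Cruise, Hover, Ground}.
States satisfying EG AG EF (returning ∨ airborne): {Land, Return, Arming, Cruise, Hover, Ground}.
States satisfying AG EF returning ∨ EG AG EF (returning ∨ airborne): {Land, Return, Arming, Cruise, Hover, Ground}.
Land ∈ Sat(AG EF returning ∨ EG AG EF (returning ∨ airborne)).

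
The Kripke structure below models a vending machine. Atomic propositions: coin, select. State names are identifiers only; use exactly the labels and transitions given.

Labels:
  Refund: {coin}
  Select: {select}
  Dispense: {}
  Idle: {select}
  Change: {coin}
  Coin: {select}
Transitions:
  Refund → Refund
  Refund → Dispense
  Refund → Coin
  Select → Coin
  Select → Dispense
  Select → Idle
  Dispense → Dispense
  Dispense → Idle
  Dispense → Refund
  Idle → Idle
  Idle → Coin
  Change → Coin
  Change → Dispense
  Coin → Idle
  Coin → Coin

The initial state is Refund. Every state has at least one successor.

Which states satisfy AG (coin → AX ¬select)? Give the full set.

States satisfying coin → AX ¬select: {Select, Dispense, Idle, Coin}.
States satisfying AG (coin → AX ¬select): {Idle, Coin}.

{Idle, Coin}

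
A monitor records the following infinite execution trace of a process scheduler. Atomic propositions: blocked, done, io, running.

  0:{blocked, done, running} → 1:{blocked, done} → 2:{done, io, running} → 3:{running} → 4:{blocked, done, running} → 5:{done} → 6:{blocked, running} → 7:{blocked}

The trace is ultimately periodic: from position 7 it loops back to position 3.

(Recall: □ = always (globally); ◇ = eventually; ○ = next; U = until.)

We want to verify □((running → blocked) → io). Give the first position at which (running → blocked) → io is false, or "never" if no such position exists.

At position 0 the labels are {blocked, done, running}, so (running → blocked) → io is false there. This is the first violation.

0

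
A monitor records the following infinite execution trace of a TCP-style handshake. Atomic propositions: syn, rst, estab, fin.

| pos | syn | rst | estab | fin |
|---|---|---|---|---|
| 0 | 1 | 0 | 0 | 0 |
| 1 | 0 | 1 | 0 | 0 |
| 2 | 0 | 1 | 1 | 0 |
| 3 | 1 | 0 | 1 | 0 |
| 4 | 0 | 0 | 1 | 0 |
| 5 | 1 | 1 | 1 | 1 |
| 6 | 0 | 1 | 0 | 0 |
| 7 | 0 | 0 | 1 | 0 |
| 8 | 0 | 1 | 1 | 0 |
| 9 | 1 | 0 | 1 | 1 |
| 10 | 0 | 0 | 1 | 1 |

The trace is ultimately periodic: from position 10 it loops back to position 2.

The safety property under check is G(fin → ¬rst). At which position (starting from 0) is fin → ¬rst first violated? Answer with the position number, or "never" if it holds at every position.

5

Check fin → ¬rst at each position in order: 0 ✓, 1 ✓, 2 ✓, 3 ✓, 4 ✓.
At position 5 the labels are {estab, fin, rst, syn}, so fin → ¬rst is false there. This is the first violation.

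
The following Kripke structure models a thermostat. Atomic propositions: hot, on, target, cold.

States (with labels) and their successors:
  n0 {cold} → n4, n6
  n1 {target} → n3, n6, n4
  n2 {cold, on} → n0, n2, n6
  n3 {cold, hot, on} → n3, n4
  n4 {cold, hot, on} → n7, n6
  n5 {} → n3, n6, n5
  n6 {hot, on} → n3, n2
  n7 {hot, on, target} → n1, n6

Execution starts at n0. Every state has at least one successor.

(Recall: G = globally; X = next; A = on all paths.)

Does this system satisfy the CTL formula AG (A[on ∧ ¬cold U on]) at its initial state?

Does not hold

States satisfying A[on ∧ ¬cold U on]: {n2, n3, n4, n6, n7}.
States satisfying AG (A[on ∧ ¬cold U on]): ∅.
n0 is reachable from n0 and violates A[on ∧ ¬cold U on], so AG fails at n0.
n0 ∉ Sat(AG (A[on ∧ ¬cold U on])).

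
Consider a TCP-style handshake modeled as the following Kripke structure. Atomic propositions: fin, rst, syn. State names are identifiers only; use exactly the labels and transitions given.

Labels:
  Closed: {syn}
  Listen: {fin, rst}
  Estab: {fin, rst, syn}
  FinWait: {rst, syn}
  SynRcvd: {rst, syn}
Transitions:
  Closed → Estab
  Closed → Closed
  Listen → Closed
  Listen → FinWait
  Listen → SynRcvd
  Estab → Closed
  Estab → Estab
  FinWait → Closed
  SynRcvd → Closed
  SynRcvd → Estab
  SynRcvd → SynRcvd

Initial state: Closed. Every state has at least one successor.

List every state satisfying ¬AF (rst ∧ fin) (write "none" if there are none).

States satisfying rst ∧ fin: {Listen, Estab}.
States satisfying AF (rst ∧ fin): {Listen, Estab}.
States satisfying ¬AF (rst ∧ fin): {Closed, FinWait, SynRcvd}.

{Closed, FinWait, SynRcvd}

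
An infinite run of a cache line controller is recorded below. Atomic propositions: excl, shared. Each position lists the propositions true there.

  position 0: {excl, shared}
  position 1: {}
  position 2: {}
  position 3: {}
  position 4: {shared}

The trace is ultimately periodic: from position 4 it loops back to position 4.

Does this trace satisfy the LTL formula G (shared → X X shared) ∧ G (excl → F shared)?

Does not hold

shared → X X shared must hold at every position from 0 onward. It fails at position 0, so G (shared → X X shared) is false.
Positions where shared holds: 0, 4.
Check X X shared at each: 0→fails, 4→ok.
excl → F shared holds at every position 0..4, and those are all positions ever visited, so G (excl → F shared) holds.
Positions where excl holds: 0.
Check F shared at each: 0→ok.
At position 0: G (shared → X X shared) is false; G (excl → F shared) is true; so G (shared → X X shared) ∧ G (excl → F shared) is false.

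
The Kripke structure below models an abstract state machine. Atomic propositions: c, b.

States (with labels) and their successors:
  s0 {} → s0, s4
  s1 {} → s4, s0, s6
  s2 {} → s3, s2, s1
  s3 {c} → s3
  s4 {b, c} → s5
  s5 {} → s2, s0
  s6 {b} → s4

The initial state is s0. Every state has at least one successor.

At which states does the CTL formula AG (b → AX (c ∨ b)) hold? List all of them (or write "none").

{s3}

States satisfying b → AX (c ∨ b): {s0, s1, s2, s3, s5, s6}.
States satisfying AG (b → AX (c ∨ b)): {s3}.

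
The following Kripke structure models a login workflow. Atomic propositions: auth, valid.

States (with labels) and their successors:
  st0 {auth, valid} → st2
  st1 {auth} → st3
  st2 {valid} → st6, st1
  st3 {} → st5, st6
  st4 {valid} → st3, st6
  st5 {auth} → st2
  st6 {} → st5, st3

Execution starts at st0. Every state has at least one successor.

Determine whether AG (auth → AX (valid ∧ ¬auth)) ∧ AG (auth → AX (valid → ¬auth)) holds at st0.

States satisfying auth → AX (valid ∧ ¬auth): {st0, st2, st3, st4, st5, st6}.
States satisfying AG (auth → AX (valid ∧ ¬auth)): ∅.
States satisfying auth → AX (valid → ¬auth): {st0, st1, st2, st3, st4, st5, st6}.
States satisfying AG (auth → AX (valid → ¬auth)): {st0, st1, st2, st3, st4, st5, st6}.
States satisfying AG (auth → AX (valid ∧ ¬auth)) ∧ AG (auth → AX (valid → ¬auth)): ∅.
st0 ∉ Sat(AG (auth → AX (valid ∧ ¬auth)) ∧ AG (auth → AX (valid → ¬auth))).

Violated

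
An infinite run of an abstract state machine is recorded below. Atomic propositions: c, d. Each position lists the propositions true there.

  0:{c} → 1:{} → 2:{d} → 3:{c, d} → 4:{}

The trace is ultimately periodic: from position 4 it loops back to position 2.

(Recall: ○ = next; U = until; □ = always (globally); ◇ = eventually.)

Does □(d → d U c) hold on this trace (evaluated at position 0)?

d → d U c holds at every position 0..4, and those are all positions ever visited, so □(d → d U c) holds.
Positions where d holds: 2, 3.
Check d U c at each: 2→ok, 3→ok.

Yes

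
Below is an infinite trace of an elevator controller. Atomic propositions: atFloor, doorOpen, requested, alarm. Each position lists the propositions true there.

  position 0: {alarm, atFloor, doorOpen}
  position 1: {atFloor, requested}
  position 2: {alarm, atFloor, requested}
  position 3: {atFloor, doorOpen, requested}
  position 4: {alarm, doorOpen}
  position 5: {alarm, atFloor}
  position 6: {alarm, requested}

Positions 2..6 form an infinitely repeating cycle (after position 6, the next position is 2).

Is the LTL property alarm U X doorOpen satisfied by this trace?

Walking from position 0: at position 1, X doorOpen has not yet held and alarm fails, so alarm U X doorOpen is false.

Violated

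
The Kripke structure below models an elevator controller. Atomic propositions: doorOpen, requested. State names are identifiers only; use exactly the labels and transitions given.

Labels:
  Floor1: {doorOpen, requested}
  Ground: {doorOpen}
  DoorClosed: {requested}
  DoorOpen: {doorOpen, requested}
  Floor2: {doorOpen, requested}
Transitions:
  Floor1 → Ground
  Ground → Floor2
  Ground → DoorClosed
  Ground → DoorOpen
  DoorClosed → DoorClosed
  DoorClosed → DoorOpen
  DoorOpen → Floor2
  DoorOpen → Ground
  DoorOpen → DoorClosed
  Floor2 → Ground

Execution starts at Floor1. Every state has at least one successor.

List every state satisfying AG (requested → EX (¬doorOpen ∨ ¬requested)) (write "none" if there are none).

States satisfying requested → EX (¬doorOpen ∨ ¬requested): {Floor1, Ground, DoorClosed, DoorOpen, Floor2}.
States satisfying AG (requested → EX (¬doorOpen ∨ ¬requested)): {Floor1, Ground, DoorClosed, DoorOpen, Floor2}.

{Floor1, Ground, DoorClosed, DoorOpen, Floor2}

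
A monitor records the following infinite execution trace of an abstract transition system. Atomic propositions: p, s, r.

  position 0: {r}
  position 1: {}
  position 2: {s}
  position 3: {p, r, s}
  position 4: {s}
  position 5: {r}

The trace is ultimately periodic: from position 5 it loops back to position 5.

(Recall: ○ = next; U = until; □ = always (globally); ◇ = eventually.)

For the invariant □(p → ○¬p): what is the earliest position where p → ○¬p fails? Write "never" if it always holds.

never

p → ○¬p holds at every position 0..5, and those are all the positions the trace ever visits, so the invariant □(p → ○¬p) is never violated.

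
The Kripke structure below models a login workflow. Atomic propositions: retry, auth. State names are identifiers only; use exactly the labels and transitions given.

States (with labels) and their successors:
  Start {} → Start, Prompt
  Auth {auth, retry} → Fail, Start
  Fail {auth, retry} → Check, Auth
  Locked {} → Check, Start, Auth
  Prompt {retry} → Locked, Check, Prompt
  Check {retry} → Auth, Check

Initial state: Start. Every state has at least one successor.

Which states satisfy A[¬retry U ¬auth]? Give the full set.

States satisfying ¬retry: {Start, Locked}.
States satisfying ¬auth: {Start, Locked, Prompt, Check}.
States satisfying A[¬retry U ¬auth]: {Start, Locked, Prompt, Check}.

{Start, Locked, Prompt, Check}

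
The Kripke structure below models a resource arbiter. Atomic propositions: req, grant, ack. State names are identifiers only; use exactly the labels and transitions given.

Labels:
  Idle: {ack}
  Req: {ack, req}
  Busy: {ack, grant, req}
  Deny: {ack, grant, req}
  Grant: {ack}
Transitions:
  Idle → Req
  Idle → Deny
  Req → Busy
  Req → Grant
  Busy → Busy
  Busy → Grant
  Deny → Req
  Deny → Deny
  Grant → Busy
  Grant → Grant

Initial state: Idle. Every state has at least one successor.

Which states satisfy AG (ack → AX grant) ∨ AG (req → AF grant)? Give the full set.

States satisfying ack → AX grant: ∅.
States satisfying AG (ack → AX grant): ∅.
States satisfying req → AF grant: {Idle, Busy, Deny, Grant}.
States satisfying AG (req → AF grant): {Busy, Grant}.
States satisfying AG (ack → AX grant) ∨ AG (req → AF grant): {Busy, Grant}.

{Busy, Grant}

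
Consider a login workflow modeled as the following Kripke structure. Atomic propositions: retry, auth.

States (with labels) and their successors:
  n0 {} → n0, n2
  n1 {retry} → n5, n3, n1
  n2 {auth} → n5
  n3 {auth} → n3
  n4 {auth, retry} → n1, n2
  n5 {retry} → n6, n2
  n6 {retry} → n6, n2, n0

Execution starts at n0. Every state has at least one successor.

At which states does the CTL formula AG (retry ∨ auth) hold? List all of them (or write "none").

States satisfying retry ∨ auth: {n1, n2, n3, n4, n5, n6}.
States satisfying AG (retry ∨ auth): {n3}.

{n3}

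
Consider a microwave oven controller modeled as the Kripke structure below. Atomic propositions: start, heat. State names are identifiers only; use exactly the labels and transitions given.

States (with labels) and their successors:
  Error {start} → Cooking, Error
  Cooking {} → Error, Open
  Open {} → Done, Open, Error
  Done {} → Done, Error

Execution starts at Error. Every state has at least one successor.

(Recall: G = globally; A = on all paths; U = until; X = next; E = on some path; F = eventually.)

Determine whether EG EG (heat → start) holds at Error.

States satisfying EG (heat → start): {Error, Cooking, Open, Done}.
States satisfying EG EG (heat → start): {Error, Cooking, Open, Done}.
Error ∈ Sat(EG EG (heat → start)).

Yes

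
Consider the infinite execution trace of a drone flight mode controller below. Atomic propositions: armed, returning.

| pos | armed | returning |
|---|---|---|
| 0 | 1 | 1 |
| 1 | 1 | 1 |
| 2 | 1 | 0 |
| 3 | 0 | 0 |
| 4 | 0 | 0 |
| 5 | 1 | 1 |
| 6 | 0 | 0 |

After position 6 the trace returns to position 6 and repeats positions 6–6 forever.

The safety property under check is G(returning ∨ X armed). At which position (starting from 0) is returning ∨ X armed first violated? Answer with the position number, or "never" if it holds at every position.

Check returning ∨ X armed at each position in order: 0 ✓, 1 ✓.
At position 2 the labels are {armed} and the next position 3 has {}, so returning ∨ X armed is false there. This is the first violation.

2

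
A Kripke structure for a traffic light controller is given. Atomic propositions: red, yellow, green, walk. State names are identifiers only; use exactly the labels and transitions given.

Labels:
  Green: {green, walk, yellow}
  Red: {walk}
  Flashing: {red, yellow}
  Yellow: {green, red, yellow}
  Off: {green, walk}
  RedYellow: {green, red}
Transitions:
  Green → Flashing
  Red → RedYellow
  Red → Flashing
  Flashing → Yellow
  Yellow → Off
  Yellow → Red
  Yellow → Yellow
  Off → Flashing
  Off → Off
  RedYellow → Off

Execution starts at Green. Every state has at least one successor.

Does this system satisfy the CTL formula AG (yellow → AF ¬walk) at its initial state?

States satisfying yellow → AF ¬walk: {Green, Red, Flashing, Yellow, Off, RedYellow}.
States satisfying AG (yellow → AF ¬walk): {Green, Red, Flashing, Yellow, Off, RedYellow}.
Every state reachable from Green satisfies yellow → AF ¬walk.
Green ∈ Sat(AG (yellow → AF ¬walk)).

Yes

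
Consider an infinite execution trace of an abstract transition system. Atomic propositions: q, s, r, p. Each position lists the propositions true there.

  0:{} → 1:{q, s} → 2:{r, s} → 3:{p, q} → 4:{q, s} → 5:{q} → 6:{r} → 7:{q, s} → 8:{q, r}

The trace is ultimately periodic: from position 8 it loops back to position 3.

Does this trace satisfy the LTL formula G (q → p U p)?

q → p U p must hold at every position from 0 onward. It fails at position 1, so G (q → p U p) is false.
Positions where q holds: 1, 3, 4, 5, 7, 8.
Check p U p at each: 1→fails, 3→ok, 4→fails, 5→fails, 7→fails, 8→fails.

Does not hold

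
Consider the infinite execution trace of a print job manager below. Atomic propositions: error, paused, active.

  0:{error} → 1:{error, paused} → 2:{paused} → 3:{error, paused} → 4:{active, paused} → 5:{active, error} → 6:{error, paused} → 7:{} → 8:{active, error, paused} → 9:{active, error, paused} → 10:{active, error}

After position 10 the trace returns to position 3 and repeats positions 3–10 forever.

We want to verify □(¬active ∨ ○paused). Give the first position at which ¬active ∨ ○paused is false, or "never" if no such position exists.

Check ¬active ∨ ○paused at each position in order: 0 ✓, 1 ✓, 2 ✓, 3 ✓.
At position 4 the labels are {active, paused} and the next position 5 has {active, error}, so ¬active ∨ ○paused is false there. This is the first violation.

4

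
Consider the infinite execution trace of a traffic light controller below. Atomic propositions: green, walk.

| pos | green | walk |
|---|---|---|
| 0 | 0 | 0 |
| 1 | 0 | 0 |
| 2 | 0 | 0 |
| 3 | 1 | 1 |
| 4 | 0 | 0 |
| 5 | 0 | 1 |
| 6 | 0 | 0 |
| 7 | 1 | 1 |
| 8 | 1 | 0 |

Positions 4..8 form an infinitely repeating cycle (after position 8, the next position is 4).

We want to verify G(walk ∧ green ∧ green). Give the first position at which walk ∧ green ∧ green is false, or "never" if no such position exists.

At position 0 the labels are {}, so walk ∧ green ∧ green is false there. This is the first violation.

0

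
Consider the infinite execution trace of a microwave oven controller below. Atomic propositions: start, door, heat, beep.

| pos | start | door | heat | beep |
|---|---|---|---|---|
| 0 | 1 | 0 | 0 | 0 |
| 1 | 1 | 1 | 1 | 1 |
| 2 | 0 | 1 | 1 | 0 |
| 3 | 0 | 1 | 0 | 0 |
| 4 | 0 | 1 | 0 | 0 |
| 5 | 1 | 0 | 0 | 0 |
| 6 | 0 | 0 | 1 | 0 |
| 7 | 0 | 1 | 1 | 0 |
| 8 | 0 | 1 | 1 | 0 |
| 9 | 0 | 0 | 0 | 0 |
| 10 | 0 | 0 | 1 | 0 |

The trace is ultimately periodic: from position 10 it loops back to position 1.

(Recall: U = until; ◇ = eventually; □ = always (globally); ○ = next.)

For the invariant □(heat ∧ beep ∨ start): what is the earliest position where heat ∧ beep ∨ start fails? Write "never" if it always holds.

2

Check heat ∧ beep ∨ start at each position in order: 0 ✓, 1 ✓.
At position 2 the labels are {door, heat}, so heat ∧ beep ∨ start is false there. This is the first violation.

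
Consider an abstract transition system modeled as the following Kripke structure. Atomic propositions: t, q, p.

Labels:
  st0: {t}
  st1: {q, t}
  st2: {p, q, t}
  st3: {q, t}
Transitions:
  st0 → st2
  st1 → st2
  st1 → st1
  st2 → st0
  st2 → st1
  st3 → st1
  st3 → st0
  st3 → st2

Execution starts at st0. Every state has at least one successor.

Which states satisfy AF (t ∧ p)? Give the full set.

States satisfying t ∧ p: {st2}.
States satisfying AF (t ∧ p): {st0, st2}.

{st0, st2}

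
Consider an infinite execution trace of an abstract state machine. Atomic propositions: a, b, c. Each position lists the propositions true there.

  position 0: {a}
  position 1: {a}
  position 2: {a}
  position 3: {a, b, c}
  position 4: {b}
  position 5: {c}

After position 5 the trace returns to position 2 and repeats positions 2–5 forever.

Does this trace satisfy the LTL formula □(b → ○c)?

b → ○c must hold at every position from 0 onward. It fails at position 3, so □(b → ○c) is false.
Positions where b holds: 3, 4.
Check ○c at each: 3→fails, 4→ok.

No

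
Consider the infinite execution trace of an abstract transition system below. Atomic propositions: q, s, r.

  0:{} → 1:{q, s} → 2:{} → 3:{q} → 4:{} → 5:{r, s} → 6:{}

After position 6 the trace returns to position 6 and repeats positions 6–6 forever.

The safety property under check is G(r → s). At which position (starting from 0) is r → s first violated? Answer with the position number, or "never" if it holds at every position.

r → s holds at every position 0..6, and those are all the positions the trace ever visits, so the invariant G(r → s) is never violated.

never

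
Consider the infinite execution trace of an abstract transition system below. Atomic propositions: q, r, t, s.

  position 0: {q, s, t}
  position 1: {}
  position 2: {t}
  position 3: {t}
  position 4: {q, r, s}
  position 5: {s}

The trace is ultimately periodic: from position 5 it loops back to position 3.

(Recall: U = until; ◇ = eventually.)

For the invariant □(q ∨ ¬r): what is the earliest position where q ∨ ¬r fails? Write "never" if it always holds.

q ∨ ¬r holds at every position 0..5, and those are all the positions the trace ever visits, so the invariant □(q ∨ ¬r) is never violated.

never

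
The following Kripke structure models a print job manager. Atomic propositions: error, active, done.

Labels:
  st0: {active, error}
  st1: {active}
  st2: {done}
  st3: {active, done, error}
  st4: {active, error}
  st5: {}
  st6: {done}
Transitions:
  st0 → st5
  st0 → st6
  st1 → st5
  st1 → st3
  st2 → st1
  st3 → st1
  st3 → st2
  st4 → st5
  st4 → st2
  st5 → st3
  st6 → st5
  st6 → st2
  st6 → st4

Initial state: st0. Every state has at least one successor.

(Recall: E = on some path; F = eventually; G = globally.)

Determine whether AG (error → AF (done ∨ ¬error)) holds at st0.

States satisfying error → AF (done ∨ ¬error): {st0, st1, st2, st3, st4, st5, st6}.
States satisfying AG (error → AF (done ∨ ¬error)): {st0, st1, st2, st3, st4, st5, st6}.
Every state reachable from st0 satisfies error → AF (done ∨ ¬error).
st0 ∈ Sat(AG (error → AF (done ∨ ¬error))).

Satisfied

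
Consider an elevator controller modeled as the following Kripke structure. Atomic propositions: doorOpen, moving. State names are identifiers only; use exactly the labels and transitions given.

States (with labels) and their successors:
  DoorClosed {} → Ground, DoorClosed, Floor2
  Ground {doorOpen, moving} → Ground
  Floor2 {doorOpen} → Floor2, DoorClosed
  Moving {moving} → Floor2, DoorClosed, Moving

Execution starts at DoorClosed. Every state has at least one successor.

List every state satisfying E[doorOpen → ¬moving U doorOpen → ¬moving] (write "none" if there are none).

States satisfying doorOpen → ¬moving: {DoorClosed, Floor2, Moving}.
States satisfying E[doorOpen → ¬moving U doorOpen → ¬moving]: {DoorClosed, Floor2, Moving}.

{DoorClosed, Floor2, Moving}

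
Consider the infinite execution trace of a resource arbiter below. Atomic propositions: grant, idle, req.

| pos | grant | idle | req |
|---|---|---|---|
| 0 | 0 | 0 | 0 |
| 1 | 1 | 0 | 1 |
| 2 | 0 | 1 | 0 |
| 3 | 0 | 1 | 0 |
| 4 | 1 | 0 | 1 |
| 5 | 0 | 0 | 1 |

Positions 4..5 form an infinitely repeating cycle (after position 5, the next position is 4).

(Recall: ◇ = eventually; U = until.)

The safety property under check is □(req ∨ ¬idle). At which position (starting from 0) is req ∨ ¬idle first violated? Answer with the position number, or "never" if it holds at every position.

2

Check req ∨ ¬idle at each position in order: 0 ✓, 1 ✓.
At position 2 the labels are {idle}, so req ∨ ¬idle is false there. This is the first violation.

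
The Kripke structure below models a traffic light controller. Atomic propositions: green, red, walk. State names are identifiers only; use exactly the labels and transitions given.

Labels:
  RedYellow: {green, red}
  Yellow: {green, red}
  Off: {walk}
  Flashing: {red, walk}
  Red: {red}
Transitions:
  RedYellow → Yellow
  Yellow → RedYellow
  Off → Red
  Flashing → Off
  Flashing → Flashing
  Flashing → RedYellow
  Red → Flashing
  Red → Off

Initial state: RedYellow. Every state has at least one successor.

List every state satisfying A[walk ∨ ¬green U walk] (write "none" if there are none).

{Off, Flashing, Red}

States satisfying walk ∨ ¬green: {Off, Flashing, Red}.
States satisfying walk: {Off, Flashing}.
States satisfying A[walk ∨ ¬green U walk]: {Off, Flashing, Red}.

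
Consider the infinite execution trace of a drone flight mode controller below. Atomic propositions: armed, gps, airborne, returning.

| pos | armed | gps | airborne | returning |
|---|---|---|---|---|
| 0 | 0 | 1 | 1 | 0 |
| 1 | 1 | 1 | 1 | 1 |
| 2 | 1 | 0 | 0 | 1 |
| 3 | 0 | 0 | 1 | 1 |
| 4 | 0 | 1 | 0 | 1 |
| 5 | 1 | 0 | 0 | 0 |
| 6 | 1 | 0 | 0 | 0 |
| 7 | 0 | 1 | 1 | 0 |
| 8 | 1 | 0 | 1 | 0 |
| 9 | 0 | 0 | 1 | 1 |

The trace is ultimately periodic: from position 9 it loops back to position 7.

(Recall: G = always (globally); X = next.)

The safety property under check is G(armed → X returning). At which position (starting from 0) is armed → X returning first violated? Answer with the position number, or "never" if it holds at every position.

5

Check armed → X returning at each position in order: 0 ✓, 1 ✓, 2 ✓, 3 ✓, 4 ✓.
At position 5 the labels are {armed} and the next position 6 has {armed}, so armed → X returning is false there. This is the first violation.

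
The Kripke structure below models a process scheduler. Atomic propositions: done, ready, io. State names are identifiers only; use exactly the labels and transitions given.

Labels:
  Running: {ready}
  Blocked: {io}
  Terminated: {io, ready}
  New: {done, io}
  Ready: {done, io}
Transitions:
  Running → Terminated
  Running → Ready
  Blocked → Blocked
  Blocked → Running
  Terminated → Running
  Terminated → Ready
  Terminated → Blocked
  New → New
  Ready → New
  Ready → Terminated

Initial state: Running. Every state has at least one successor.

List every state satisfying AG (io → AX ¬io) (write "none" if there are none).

none

States satisfying io → AX ¬io: {Running}.
States satisfying AG (io → AX ¬io): ∅.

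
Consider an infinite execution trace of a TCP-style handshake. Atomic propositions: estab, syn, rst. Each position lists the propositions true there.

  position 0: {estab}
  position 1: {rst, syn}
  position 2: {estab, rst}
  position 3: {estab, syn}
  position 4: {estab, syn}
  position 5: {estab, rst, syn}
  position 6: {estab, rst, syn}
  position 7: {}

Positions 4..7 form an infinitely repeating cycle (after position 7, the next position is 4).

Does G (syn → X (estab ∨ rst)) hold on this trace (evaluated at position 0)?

syn → X (estab ∨ rst) must hold at every position from 0 onward. It fails at position 6, so G (syn → X (estab ∨ rst)) is false.
Positions where syn holds: 1, 3, 4, 5, 6.
Check X (estab ∨ rst) at each: 1→ok, 3→ok, 4→ok, 5→ok, 6→fails.

Does not hold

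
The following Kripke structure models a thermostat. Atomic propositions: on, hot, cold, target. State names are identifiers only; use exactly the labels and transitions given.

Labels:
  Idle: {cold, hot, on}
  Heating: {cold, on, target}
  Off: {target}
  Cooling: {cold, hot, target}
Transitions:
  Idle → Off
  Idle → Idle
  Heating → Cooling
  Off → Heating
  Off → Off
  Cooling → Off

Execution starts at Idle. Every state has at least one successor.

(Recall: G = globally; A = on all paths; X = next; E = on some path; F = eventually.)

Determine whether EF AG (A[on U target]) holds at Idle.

States satisfying AG (A[on U target]): {Heating, Off, Cooling}.
States satisfying EF AG (A[on U target]): {Idle, Heating, Off, Cooling}.
Some path from Idle reaches a state where AG (A[on U target]) holds.
Idle ∈ Sat(EF AG (A[on U target])).

Yes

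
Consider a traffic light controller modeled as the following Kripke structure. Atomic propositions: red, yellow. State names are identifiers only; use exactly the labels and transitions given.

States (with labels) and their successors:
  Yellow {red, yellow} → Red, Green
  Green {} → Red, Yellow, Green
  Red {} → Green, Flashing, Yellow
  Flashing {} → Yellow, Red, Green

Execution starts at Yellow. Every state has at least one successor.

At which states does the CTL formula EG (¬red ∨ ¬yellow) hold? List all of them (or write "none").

States satisfying ¬red ∨ ¬yellow: {Green, Red, Flashing}.
States satisfying EG (¬red ∨ ¬yellow): {Green, Red, Flashing}.

{Green, Red, Flashing}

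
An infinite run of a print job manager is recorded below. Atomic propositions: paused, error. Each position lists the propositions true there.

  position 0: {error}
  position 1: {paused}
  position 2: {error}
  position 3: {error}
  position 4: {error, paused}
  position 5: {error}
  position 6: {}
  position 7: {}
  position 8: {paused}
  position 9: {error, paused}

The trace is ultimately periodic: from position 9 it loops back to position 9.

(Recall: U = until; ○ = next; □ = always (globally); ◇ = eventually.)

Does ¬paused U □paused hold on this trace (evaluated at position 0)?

Walking from position 0: at position 1, □paused has not yet held and ¬paused fails, so ¬paused U □paused is false.

Does not hold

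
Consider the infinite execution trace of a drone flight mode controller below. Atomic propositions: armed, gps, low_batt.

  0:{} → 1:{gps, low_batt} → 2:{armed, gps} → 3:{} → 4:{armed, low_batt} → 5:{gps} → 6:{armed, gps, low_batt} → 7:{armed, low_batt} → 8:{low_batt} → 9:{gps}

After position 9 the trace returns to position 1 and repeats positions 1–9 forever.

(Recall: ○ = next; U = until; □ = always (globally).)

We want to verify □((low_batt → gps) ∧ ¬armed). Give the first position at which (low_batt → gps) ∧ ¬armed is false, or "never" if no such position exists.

Check (low_batt → gps) ∧ ¬armed at each position in order: 0 ✓, 1 ✓.
At position 2 the labels are {armed, gps}, so (low_batt → gps) ∧ ¬armed is false there. This is the first violation.

2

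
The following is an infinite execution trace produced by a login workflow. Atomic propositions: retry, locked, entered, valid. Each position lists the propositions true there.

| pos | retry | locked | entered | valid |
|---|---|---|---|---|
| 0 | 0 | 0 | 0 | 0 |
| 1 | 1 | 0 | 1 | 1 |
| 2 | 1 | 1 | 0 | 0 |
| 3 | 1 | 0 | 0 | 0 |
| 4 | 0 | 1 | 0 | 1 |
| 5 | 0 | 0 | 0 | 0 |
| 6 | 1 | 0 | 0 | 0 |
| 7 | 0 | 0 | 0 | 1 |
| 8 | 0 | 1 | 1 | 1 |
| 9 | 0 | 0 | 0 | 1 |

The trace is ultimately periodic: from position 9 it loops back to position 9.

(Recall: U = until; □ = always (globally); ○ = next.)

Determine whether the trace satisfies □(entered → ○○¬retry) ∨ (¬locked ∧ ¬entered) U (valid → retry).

Holds

entered → ○○¬retry must hold at every position from 0 onward. It fails at position 1, so □(entered → ○○¬retry) is false.
Positions where entered holds: 1, 8.
Check ○○¬retry at each: 1→fails, 8→ok.
Walking from position 0: valid → retry first holds at position 0, and ¬locked ∧ ¬entered holds at every earlier position along the way, so (¬locked ∧ ¬entered) U (valid → retry) holds.
At position 0: □(entered → ○○¬retry) is false; (¬locked ∧ ¬entered) U (valid → retry) is true; so □(entered → ○○¬retry) ∨ (¬locked ∧ ¬entered) U (valid → retry) is true.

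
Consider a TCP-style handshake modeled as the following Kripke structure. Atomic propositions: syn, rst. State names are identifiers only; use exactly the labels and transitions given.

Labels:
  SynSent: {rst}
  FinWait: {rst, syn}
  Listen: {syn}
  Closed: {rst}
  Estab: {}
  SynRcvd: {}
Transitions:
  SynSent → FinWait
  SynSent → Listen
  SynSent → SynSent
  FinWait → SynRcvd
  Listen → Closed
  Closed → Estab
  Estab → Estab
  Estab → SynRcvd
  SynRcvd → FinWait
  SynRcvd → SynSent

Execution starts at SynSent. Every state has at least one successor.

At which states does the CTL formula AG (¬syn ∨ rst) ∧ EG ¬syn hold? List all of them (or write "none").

States satisfying ¬syn ∨ rst: {SynSent, FinWait, Closed, Estab, SynRcvd}.
States satisfying AG (¬syn ∨ rst): ∅.
States satisfying ¬syn: {SynSent, Closed, Estab, SynRcvd}.
States satisfying EG ¬syn: {SynSent, Closed, Estab, SynRcvd}.
States satisfying AG (¬syn ∨ rst) ∧ EG ¬syn: ∅.

none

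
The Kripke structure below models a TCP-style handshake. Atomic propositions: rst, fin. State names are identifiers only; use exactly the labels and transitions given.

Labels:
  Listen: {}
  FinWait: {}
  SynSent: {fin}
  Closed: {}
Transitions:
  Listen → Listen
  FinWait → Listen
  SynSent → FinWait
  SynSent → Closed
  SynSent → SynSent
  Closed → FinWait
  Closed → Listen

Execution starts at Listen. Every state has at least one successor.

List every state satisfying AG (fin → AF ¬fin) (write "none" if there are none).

{Listen, FinWait, Closed}

States satisfying fin → AF ¬fin: {Listen, FinWait, Closed}.
States satisfying AG (fin → AF ¬fin): {Listen, FinWait, Closed}.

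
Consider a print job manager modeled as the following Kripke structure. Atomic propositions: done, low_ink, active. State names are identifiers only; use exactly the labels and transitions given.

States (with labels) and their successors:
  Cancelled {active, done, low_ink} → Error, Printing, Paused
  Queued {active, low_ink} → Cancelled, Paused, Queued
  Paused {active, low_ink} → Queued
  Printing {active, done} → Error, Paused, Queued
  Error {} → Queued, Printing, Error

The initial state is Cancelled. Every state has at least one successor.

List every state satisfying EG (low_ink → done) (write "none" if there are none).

{Cancelled, Printing, Error}

States satisfying low_ink → done: {Cancelled, Printing, Error}.
States satisfying EG (low_ink → done): {Cancelled, Printing, Error}.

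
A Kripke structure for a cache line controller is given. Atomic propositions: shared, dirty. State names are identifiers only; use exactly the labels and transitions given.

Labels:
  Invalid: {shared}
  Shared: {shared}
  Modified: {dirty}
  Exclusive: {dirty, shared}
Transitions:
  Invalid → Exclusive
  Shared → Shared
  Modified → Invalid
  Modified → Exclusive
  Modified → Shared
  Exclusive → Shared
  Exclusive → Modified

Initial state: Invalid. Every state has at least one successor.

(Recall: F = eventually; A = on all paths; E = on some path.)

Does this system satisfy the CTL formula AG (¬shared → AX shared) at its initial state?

States satisfying ¬shared → AX shared: {Invalid, Shared, Modified, Exclusive}.
States satisfying AG (¬shared → AX shared): {Invalid, Shared, Modified, Exclusive}.
Every state reachable from Invalid satisfies ¬shared → AX shared.
Invalid ∈ Sat(AG (¬shared → AX shared)).

Yes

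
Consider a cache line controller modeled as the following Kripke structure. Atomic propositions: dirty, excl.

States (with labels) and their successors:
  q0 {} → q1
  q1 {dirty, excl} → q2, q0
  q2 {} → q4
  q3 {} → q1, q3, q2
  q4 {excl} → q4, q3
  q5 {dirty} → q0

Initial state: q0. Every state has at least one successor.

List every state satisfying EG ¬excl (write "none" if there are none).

{q3}

States satisfying ¬excl: {q0, q2, q3, q5}.
States satisfying EG ¬excl: {q3}.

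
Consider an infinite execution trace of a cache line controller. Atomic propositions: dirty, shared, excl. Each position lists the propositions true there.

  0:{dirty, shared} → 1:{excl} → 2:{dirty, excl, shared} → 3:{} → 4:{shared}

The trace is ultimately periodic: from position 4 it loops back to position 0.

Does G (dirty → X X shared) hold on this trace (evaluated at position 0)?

Satisfied

dirty → X X shared holds at every position 0..4, and those are all positions ever visited, so G (dirty → X X shared) holds.
Positions where dirty holds: 0, 2.
Check X X shared at each: 0→ok, 2→ok.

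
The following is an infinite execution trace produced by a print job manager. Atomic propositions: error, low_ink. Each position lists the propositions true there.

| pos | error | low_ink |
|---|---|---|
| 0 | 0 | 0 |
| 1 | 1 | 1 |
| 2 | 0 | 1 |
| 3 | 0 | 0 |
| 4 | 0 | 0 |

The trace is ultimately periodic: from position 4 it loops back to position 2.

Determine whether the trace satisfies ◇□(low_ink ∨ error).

Does not hold

□(low_ink ∨ error) is false at every position 0..4, so it never becomes true and ◇□(low_ink ∨ error) fails.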